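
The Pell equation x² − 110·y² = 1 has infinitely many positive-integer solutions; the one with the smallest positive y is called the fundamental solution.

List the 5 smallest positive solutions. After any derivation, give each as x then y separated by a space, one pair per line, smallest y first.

√110 → a₀=10, period (2,20); ℓ=2 even so k=1
k=0  a_k=10  p_k/q_k = 10/1
k=1  a_k=2  p_k/q_k = 21/2
→ (21, 2).  Check: 21²=441, 110·2²=440, difference 1.
n=2: (21,2)∘(21,2) = (21·21+110·2·2, 21·2+2·21) = (881,84)
n=3: (881,84)∘(21,2) = (21·881+110·2·84, 21·84+2·881) = (36981,3526)
n=4: (36981,3526)∘(21,2) = (21·36981+110·2·3526, 21·3526+2·36981) = (1552321,148008)
n=5: (1552321,148008)∘(21,2) = (21·1552321+110·2·148008, 21·148008+2·1552321) = (65160501,6212810)

21 2
881 84
36981 3526
1552321 148008
65160501 6212810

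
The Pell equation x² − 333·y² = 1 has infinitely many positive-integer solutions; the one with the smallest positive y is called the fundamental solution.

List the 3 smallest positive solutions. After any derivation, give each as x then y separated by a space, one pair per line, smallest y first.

73 4
10657 584
1555849 85260

[18; 4,36] for √333; ℓ=2 ⇒ convergent index 1
k=0  a_k=18  p_k/q_k = 18/1
k=1  a_k=4  p_k/q_k = 73/4
fundamental: x₁=73, y₁=4  (since 5329 − 333·16 = 1)
n=2: (73,4)∘(73,4) = (73·73+333·4·4, 73·4+4·73) = (10657,584)
n=3: (10657,584)∘(73,4) = (73·10657+333·4·584, 73·584+4·10657) = (1555849,85260)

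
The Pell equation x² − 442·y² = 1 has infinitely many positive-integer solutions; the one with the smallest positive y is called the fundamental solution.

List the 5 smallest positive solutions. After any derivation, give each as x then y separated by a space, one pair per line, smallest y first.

883 42
1559377 74172
2753858899 130987710
4863313256257 231324221688
8588608456690963 408518444513298

√442 → a₀=21, period (42); ℓ=1 odd so k=1
i=0: a=21 ⇒ p=21, q=1
i=1: a=42 ⇒ p=883, q=42
→ (883, 42).  Check: 883²=779689, 442·42²=779688, difference 1.
n=2: (883,42)∘(883,42) = (883·883+442·42·42, 883·42+42·883) = (1559377,74172)
n=3: (1559377,74172)∘(883,42) = (883·1559377+442·42·74172, 883·74172+42·1559377) = (2753858899,130987710)
n=4: (2753858899,130987710)∘(883,42) = (883·2753858899+442·42·130987710, 883·130987710+42·2753858899) = (4863313256257,231324221688)
n=5: (4863313256257,231324221688)∘(883,42) = (883·4863313256257+442·42·231324221688, 883·231324221688+42·4863313256257) = (8588608456690963,408518444513298)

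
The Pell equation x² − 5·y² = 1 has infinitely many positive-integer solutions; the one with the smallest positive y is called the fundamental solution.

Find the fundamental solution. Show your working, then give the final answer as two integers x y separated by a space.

d=5: √d = [2; 4] (ℓ=1, odd), read p_1/q_1
step 0: (2, 1)  from 2·(1,0) + (0,1)
step 1: (9, 4)  from 4·(2,1) + (1,0)
(x₁, y₁) = (9, 4);  9² − 5·4² = 1 ✓

9 4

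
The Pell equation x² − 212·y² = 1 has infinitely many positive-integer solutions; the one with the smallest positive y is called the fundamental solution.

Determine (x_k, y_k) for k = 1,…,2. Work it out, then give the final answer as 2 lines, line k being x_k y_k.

[14; 1,1,3,1,1,…,1,1,28] for √212; ℓ=14 ⇒ convergent index 13
k=0  a_k=14  p_k/q_k = 14/1
k=1  a_k=1  p_k/q_k = 15/1
k=2  a_k=1  p_k/q_k = 29/2
k=3  a_k=3  p_k/q_k = 102/7
…
k=5  a_k=1  p_k/q_k = 233/16
k=6  a_k=1  p_k/q_k = 364/25
k=7  a_k=6  p_k/q_k = 2417/166
…
k=10  a_k=1  p_k/q_k = 7979/548
…
k=12  a_k=1  p_k/q_k = 37114/2549
k=13  a_k=1  p_k/q_k = 66249/4550
(x₁, y₁) = (66249, 4550);  66249² − 212·4550² = 1 ✓
(x_2, y_2) = (66249·66249 + 212·4550·4550, 66249·4550 + 4550·66249) = (8777860001, 602865900)

66249 4550
8777860001 602865900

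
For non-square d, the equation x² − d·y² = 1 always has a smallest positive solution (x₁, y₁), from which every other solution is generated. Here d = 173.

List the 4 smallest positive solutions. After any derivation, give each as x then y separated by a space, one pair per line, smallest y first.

√173 = [13; 6,1,1,6,26, …], period ℓ=5 (odd) → k=9
k=0  a_k=13  p_k/q_k = 13/1
…
k=2  a_k=1  p_k/q_k = 92/7
…
k=7  a_k=1  p_k/q_k = 205791/15646
k=8  a_k=1  p_k/q_k = 382343/29069
k=9  a_k=6  p_k/q_k = 2499849/190060
(x₁, y₁) = (2499849, 190060);  2499849² − 173·190060² = 1 ✓
(2499849+190060√173)^2 = 12498490045601 + 950242601880√173
(2499849+190060√173)^3 = 62488675684008728649 + 4750926036134042180√173
(2499849+190060√173)^4 = 312424506839974574118902401 + 23753195401006348176659760√173

2499849 190060
12498490045601 950242601880
62488675684008728649 4750926036134042180
312424506839974574118902401 23753195401006348176659760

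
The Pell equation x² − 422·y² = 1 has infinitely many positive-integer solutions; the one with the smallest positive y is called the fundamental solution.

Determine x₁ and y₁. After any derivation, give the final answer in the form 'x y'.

7022501 341850

√422 = [20; 1,1,5,2,1,…,1,1,40, …], period ℓ=14 (even) → k=13
k=0  a_k=20  p_k/q_k = 20/1
k=1  a_k=1  p_k/q_k = 21/1
k=2  a_k=1  p_k/q_k = 41/2
k=3  a_k=5  p_k/q_k = 226/11
k=4  a_k=2  p_k/q_k = 493/24
k=5  a_k=1  p_k/q_k = 719/35
k=6  a_k=3  p_k/q_k = 2650/129
…
k=8  a_k=3  p_k/q_k = 163807/7974
k=9  a_k=1  p_k/q_k = 217526/10589
k=10  a_k=2  p_k/q_k = 598859/29152
k=11  a_k=5  p_k/q_k = 3211821/156349
k=12  a_k=1  p_k/q_k = 3810680/185501
k=13  a_k=1  p_k/q_k = 7022501/341850
→ (7022501, 341850).  Check: 7022501²=49315520295001, 422·341850²=49315520295000, difference 1.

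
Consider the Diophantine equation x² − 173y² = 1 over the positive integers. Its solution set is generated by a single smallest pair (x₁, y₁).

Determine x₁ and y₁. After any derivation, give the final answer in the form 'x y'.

√173 → a₀=13, period (6,1,1,6,26); ℓ=5 odd so k=9
k=0  a_k=13  p_k/q_k = 13/1
k=1  a_k=6  p_k/q_k = 79/6
…
k=3  a_k=1  p_k/q_k = 171/13
k=4  a_k=6  p_k/q_k = 1118/85
k=5  a_k=26  p_k/q_k = 29239/2223
k=6  a_k=6  p_k/q_k = 176552/13423
k=7  a_k=1  p_k/q_k = 205791/15646
k=8  a_k=1  p_k/q_k = 382343/29069
k=9  a_k=6  p_k/q_k = 2499849/190060
→ (2499849, 190060).  Check: 2499849²=6249245022801, 173·190060²=6249245022800, difference 1.

2499849 190060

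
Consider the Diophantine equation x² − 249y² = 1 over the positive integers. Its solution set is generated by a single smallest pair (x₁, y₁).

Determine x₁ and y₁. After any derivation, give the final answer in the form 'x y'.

[15; 1,3,1,1,5,…,3,1,30] for √249; ℓ=16 ⇒ convergent index 15
i=0: a=15 ⇒ p=15, q=1
i=1: a=1 ⇒ p=16, q=1
i=2: a=3 ⇒ p=63, q=4
i=3: a=1 ⇒ p=79, q=5
i=4: a=1 ⇒ p=142, q=9
i=5: a=5 ⇒ p=789, q=50
i=6: a=1 ⇒ p=931, q=59
i=7: a=3 ⇒ p=3582, q=227
…
i=9: a=3 ⇒ p=113835, q=7214
i=10: a=1 ⇒ p=150586, q=9543
i=11: a=5 ⇒ p=866765, q=54929
i=12: a=1 ⇒ p=1017351, q=64472
i=13: a=1 ⇒ p=1884116, q=119401
i=14: a=3 ⇒ p=6669699, q=422675
i=15: a=1 ⇒ p=8553815, q=542076
(x₁, y₁) = (8553815, 542076);  8553815² − 249·542076² = 1 ✓

8553815 542076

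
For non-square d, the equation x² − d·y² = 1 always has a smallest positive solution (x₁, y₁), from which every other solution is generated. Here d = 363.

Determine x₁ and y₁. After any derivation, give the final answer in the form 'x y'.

362 19

√363 → a₀=19, period (19,38); ℓ=2 even so k=1
i=0: a=19 ⇒ p=19, q=1
i=1: a=19 ⇒ p=362, q=19
→ (362, 19).  Check: 362²=131044, 363·19²=131043, difference 1.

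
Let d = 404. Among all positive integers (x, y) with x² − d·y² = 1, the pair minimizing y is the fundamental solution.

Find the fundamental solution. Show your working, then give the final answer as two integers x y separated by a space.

201 10

[20; 10,40] for √404; ℓ=2 ⇒ convergent index 1
a_0=20:  p_0=20·1+0=20,  q_0=20·0+1=1
a_1=10:  p_1=10·20+1=201,  q_1=10·1+0=10
→ (201, 10).  Check: 201²=40401, 404·10²=40400, difference 1.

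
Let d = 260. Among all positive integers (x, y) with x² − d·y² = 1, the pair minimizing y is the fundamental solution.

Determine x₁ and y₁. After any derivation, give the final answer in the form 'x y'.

d=260: √d = [16; 8,32] (ℓ=2, even), read p_1/q_1
step 0: (16, 1)  from 16·(1,0) + (0,1)
step 1: (129, 8)  from 8·(16,1) + (1,0)
→ (129, 8).  Check: 129²=16641, 260·8²=16640, difference 1.

129 8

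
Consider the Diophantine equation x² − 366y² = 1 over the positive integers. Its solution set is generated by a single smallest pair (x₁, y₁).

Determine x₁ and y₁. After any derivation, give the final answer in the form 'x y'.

√366 = [19; 7,1,1,1,2,12,2,1,1,1,7,38, …], period ℓ=12 (even) → k=11
a_0=19:  p_0=19·1+0=19,  q_0=19·0+1=1
a_1=7:  p_1=7·19+1=134,  q_1=7·1+0=7
…
a_5=2:  p_5=2·440+287=1167,  q_5=2·23+15=61
…
a_9=1:  p_9=1·44499+30055=74554,  q_9=1·2326+1571=3897
a_10=1:  p_10=1·74554+44499=119053,  q_10=1·3897+2326=6223
a_11=7:  p_11=7·119053+74554=907925,  q_11=7·6223+3897=47458
→ (907925, 47458).  Check: 907925²=824327805625, 366·47458²=824327805624, difference 1.

907925 47458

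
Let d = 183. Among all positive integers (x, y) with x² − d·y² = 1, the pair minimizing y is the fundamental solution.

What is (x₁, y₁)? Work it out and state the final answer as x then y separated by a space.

487 36

√183 = [13; 1,1,8,1,1,26, …], period ℓ=6 (even) → k=5
step 0: (13, 1)  from 13·(1,0) + (0,1)
step 1: (14, 1)  from 1·(13,1) + (1,0)
…
step 3: (230, 17)  from 8·(27,2) + (14,1)
step 4: (257, 19)  from 1·(230,17) + (27,2)
step 5: (487, 36)  from 1·(257,19) + (230,17)
→ (487, 36).  Check: 487²=237169, 183·36²=237168, difference 1.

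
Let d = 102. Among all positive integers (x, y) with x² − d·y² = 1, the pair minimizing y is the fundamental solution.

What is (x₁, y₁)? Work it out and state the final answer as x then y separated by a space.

101 10

√102 = [10; 10,20, …], period ℓ=2 (even) → k=1
step 0: (10, 1)  from 10·(1,0) + (0,1)
step 1: (101, 10)  from 10·(10,1) + (1,0)
(x₁, y₁) = (101, 10);  101² − 102·10² = 1 ✓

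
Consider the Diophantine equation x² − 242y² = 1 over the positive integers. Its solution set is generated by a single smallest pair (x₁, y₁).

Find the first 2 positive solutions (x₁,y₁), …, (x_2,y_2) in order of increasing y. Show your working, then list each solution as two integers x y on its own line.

√242 → a₀=15, period (1,1,3,1,14,1,3,1,1,30); ℓ=10 even so k=9
step 0: (15, 1)  from 15·(1,0) + (0,1)
…
step 2: (31, 2)  from 1·(16,1) + (15,1)
step 3: (109, 7)  from 3·(31,2) + (16,1)
step 4: (140, 9)  from 1·(109,7) + (31,2)
…
step 6: (2209, 142)  from 1·(2069,133) + (140,9)
…
step 8: (10905, 701)  from 1·(8696,559) + (2209,142)
step 9: (19601, 1260)  from 1·(10905,701) + (8696,559)
fundamental: x₁=19601, y₁=1260  (since 384199201 − 242·1587600 = 1)
(19601+1260√242)^2 = 768398401 + 49394520√242

19601 1260
768398401 49394520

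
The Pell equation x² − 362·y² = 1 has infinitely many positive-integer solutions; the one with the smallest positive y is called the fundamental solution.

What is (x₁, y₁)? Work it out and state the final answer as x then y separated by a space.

√362 → a₀=19, period (38); ℓ=1 odd so k=1
k=0  a_k=19  p_k/q_k = 19/1
k=1  a_k=38  p_k/q_k = 723/38
fundamental: x₁=723, y₁=38  (since 522729 − 362·1444 = 1)

723 38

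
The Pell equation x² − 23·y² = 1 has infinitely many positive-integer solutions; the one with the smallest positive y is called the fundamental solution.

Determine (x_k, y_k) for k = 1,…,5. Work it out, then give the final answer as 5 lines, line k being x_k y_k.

24 5
1151 240
55224 11515
2649601 552480
127125624 26507525

√23 = [4; 1,3,1,8, …], period ℓ=4 (even) → k=3
step 0: (4, 1)  from 4·(1,0) + (0,1)
…
step 2: (19, 4)  from 3·(5,1) + (4,1)
step 3: (24, 5)  from 1·(19,4) + (5,1)
fundamental: x₁=24, y₁=5  (since 576 − 23·25 = 1)
(24+5√23)^2 = 1151 + 240√23
(24+5√23)^3 = 55224 + 11515√23
(24+5√23)^4 = 2649601 + 552480√23
(24+5√23)^5 = 127125624 + 26507525√23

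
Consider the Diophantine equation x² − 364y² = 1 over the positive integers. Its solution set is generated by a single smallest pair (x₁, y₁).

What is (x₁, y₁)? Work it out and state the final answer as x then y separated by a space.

[19; 12,1,2,3,1,8,1,3,2,1,12,38] for √364; ℓ=12 ⇒ convergent index 11
a_0=19:  p_0=19·1+0=19,  q_0=19·0+1=1
…
a_2=1:  p_2=1·229+19=248,  q_2=1·12+1=13
a_3=2:  p_3=2·248+229=725,  q_3=2·13+12=38
a_4=3:  p_4=3·725+248=2423,  q_4=3·38+13=127
…
a_7=1:  p_7=1·27607+3148=30755,  q_7=1·1447+165=1612
a_8=3:  p_8=3·30755+27607=119872,  q_8=3·1612+1447=6283
…
a_10=1:  p_10=1·270499+119872=390371,  q_10=1·14178+6283=20461
a_11=12:  p_11=12·390371+270499=4954951,  q_11=12·20461+14178=259710
(x₁, y₁) = (4954951, 259710);  4954951² − 364·259710² = 1 ✓

4954951 259710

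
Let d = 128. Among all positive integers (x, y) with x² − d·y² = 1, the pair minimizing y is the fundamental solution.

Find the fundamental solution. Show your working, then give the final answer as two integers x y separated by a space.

√128 → a₀=11, period (3,5,3,22); ℓ=4 even so k=3
k=0  a_k=11  p_k/q_k = 11/1
k=1  a_k=3  p_k/q_k = 34/3
k=2  a_k=5  p_k/q_k = 181/16
k=3  a_k=3  p_k/q_k = 577/51
(x₁, y₁) = (577, 51);  577² − 128·51² = 1 ✓

577 51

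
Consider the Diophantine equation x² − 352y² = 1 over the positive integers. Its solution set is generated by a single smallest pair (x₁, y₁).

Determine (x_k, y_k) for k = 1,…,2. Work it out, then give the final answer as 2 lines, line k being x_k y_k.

77617 4137
12048797377 642203058

√352 = [18; 1,3,5,9,5,3,1,36, …], period ℓ=8 (even) → k=7
step 0: (18, 1)  from 18·(1,0) + (0,1)
step 1: (19, 1)  from 1·(18,1) + (1,0)
step 2: (75, 4)  from 3·(19,1) + (18,1)
step 3: (394, 21)  from 5·(75,4) + (19,1)
…
step 5: (18499, 986)  from 5·(3621,193) + (394,21)
step 6: (59118, 3151)  from 3·(18499,986) + (3621,193)
step 7: (77617, 4137)  from 1·(59118,3151) + (18499,986)
→ (77617, 4137).  Check: 77617²=6024398689, 352·4137²=6024398688, difference 1.
(x_2, y_2) = (77617·77617 + 352·4137·4137, 77617·4137 + 4137·77617) = (12048797377, 642203058)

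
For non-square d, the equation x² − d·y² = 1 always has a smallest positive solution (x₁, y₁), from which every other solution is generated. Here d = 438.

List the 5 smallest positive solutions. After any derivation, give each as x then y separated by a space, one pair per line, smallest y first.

293 14
171697 8204
100614149 4807530
58959719617 2817204376
34550295081413 1650876956806

d=438: √d = [20; 1,12,1,40] (ℓ=4, even), read p_3/q_3
step 0: (20, 1)  from 20·(1,0) + (0,1)
step 1: (21, 1)  from 1·(20,1) + (1,0)
step 2: (272, 13)  from 12·(21,1) + (20,1)
step 3: (293, 14)  from 1·(272,13) + (21,1)
(x₁, y₁) = (293, 14);  293² − 438·14² = 1 ✓
(x_2, y_2) = (293·293 + 438·14·14, 293·14 + 14·293) = (171697, 8204)
(x_3, y_3) = (293·171697 + 438·14·8204, 293·8204 + 14·171697) = (100614149, 4807530)
(x_4, y_4) = (293·100614149 + 438·14·4807530, 293·4807530 + 14·100614149) = (58959719617, 2817204376)
(x_5, y_5) = (293·58959719617 + 438·14·2817204376, 293·2817204376 + 14·58959719617) = (34550295081413, 1650876956806)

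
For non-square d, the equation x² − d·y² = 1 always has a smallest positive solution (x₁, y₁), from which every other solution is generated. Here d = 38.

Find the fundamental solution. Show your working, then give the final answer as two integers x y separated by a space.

[6; 6,12] for √38; ℓ=2 ⇒ convergent index 1
i=0: a=6 ⇒ p=6, q=1
i=1: a=6 ⇒ p=37, q=6
→ (37, 6).  Check: 37²=1369, 38·6²=1368, difference 1.

37 6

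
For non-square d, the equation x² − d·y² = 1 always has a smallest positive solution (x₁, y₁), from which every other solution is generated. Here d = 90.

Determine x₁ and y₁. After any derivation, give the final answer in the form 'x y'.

19 2

√90 → a₀=9, period (2,18); ℓ=2 even so k=1
step 0: (9, 1)  from 9·(1,0) + (0,1)
step 1: (19, 2)  from 2·(9,1) + (1,0)
→ (19, 2).  Check: 19²=361, 90·2²=360, difference 1.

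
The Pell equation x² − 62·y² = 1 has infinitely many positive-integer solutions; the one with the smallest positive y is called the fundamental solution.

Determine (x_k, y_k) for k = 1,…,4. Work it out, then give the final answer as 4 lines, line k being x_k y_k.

63 8
7937 1008
999999 127000
125991937 16000992

√62 → a₀=7, period (1,6,1,14); ℓ=4 even so k=3
step 0: (7, 1)  from 7·(1,0) + (0,1)
…
step 2: (55, 7)  from 6·(8,1) + (7,1)
step 3: (63, 8)  from 1·(55,7) + (8,1)
(x₁, y₁) = (63, 8);  63² − 62·8² = 1 ✓
(x_2, y_2) = (63·63 + 62·8·8, 63·8 + 8·63) = (7937, 1008)
(x_3, y_3) = (63·7937 + 62·8·1008, 63·1008 + 8·7937) = (999999, 127000)
(x_4, y_4) = (63·999999 + 62·8·127000, 63·127000 + 8·999999) = (125991937, 16000992)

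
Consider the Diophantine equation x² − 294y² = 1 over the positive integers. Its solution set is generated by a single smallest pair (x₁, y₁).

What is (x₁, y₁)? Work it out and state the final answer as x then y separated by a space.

√294 → a₀=17, period (6,1,4,1,6,34); ℓ=6 even so k=5
step 0: (17, 1)  from 17·(1,0) + (0,1)
…
step 2: (120, 7)  from 1·(103,6) + (17,1)
step 3: (583, 34)  from 4·(120,7) + (103,6)
step 4: (703, 41)  from 1·(583,34) + (120,7)
step 5: (4801, 280)  from 6·(703,41) + (583,34)
(x₁, y₁) = (4801, 280);  4801² − 294·280² = 1 ✓

4801 280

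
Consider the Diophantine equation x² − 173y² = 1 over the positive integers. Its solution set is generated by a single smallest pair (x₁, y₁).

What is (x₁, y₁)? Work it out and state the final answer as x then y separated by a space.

2499849 190060

√173 = [13; 6,1,1,6,26, …], period ℓ=5 (odd) → k=9
k=0  a_k=13  p_k/q_k = 13/1
k=1  a_k=6  p_k/q_k = 79/6
…
k=3  a_k=1  p_k/q_k = 171/13
k=4  a_k=6  p_k/q_k = 1118/85
k=5  a_k=26  p_k/q_k = 29239/2223
k=6  a_k=6  p_k/q_k = 176552/13423
k=7  a_k=1  p_k/q_k = 205791/15646
k=8  a_k=1  p_k/q_k = 382343/29069
k=9  a_k=6  p_k/q_k = 2499849/190060
fundamental: x₁=2499849, y₁=190060  (since 6249245022801 − 173·36122803600 = 1)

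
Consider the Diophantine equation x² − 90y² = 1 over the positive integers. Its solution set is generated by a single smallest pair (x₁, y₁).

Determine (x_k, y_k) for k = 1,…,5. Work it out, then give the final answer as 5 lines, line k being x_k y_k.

19 2
721 76
27379 2886
1039681 109592
39480499 4161610

[9; 2,18] for √90; ℓ=2 ⇒ convergent index 1
a_0=9:  p_0=9·1+0=9,  q_0=9·0+1=1
a_1=2:  p_1=2·9+1=19,  q_1=2·1+0=2
fundamental: x₁=19, y₁=2  (since 361 − 90·4 = 1)
k=2:  x_2 = 19·19+90·2·2 = 721,  y_2 = 19·2+2·19 = 76
k=3:  x_3 = 19·721+90·2·76 = 27379,  y_3 = 19·76+2·721 = 2886
k=4:  x_4 = 19·27379+90·2·2886 = 1039681,  y_4 = 19·2886+2·27379 = 109592
k=5:  x_5 = 19·1039681+90·2·109592 = 39480499,  y_5 = 19·109592+2·1039681 = 4161610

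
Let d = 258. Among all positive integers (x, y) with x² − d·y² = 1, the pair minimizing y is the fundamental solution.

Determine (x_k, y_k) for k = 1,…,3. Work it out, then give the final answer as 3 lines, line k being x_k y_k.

√258 = [16; 16,32, …], period ℓ=2 (even) → k=1
step 0: (16, 1)  from 16·(1,0) + (0,1)
step 1: (257, 16)  from 16·(16,1) + (1,0)
→ (257, 16).  Check: 257²=66049, 258·16²=66048, difference 1.
k=2:  x_2 = 257·257+258·16·16 = 132097,  y_2 = 257·16+16·257 = 8224
k=3:  x_3 = 257·132097+258·16·8224 = 67897601,  y_3 = 257·8224+16·132097 = 4227120

257 16
132097 8224
67897601 4227120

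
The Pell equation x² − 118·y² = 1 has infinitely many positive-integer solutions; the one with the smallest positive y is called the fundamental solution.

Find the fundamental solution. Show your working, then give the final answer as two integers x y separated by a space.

√118 = [10; 1,6,3,2,10,2,3,6,1,20, …], period ℓ=10 (even) → k=9
step 0: (10, 1)  from 10·(1,0) + (0,1)
step 1: (11, 1)  from 1·(10,1) + (1,0)
step 2: (76, 7)  from 6·(11,1) + (10,1)
…
step 5: (5779, 532)  from 10·(554,51) + (239,22)
…
step 7: (42115, 3877)  from 3·(12112,1115) + (5779,532)
step 8: (264802, 24377)  from 6·(42115,3877) + (12112,1115)
step 9: (306917, 28254)  from 1·(264802,24377) + (42115,3877)
→ (306917, 28254).  Check: 306917²=94198044889, 118·28254²=94198044888, difference 1.

306917 28254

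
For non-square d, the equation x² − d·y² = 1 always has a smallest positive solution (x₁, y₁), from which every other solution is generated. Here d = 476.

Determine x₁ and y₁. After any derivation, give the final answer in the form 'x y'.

√476 → a₀=21, period (1,4,2,10,2,4,1,42); ℓ=8 even so k=7
a_0=21:  p_0=21·1+0=21,  q_0=21·0+1=1
a_1=1:  p_1=1·21+1=22,  q_1=1·1+0=1
…
a_4=10:  p_4=10·240+109=2509,  q_4=10·11+5=115
…
a_6=4:  p_6=4·5258+2509=23541,  q_6=4·241+115=1079
a_7=1:  p_7=1·23541+5258=28799,  q_7=1·1079+241=1320
→ (28799, 1320).  Check: 28799²=829382401, 476·1320²=829382400, difference 1.

28799 1320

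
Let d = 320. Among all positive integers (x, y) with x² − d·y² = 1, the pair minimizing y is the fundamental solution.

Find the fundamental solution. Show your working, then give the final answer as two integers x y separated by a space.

161 9

√320 = [17; 1,7,1,34, …], period ℓ=4 (even) → k=3
i=0: a=17 ⇒ p=17, q=1
i=1: a=1 ⇒ p=18, q=1
i=2: a=7 ⇒ p=143, q=8
i=3: a=1 ⇒ p=161, q=9
(x₁, y₁) = (161, 9);  161² − 320·9² = 1 ✓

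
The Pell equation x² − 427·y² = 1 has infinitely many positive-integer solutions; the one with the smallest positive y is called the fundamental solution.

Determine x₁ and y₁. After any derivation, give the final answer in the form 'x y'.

62 3

√427 = [20; 1,1,1,40, …], period ℓ=4 (even) → k=3
step 0: (20, 1)  from 20·(1,0) + (0,1)
step 1: (21, 1)  from 1·(20,1) + (1,0)
step 2: (41, 2)  from 1·(21,1) + (20,1)
step 3: (62, 3)  from 1·(41,2) + (21,1)
→ (62, 3).  Check: 62²=3844, 427·3²=3843, difference 1.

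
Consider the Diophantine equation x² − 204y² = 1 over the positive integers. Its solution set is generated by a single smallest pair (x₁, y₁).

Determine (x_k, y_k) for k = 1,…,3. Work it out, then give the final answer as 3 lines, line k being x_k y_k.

4999 350
49980001 3499300
499700044999 34986001050

√204 → a₀=14, period (3,1,1,6,1,1,3,28); ℓ=8 even so k=7
a_0=14:  p_0=14·1+0=14,  q_0=14·0+1=1
…
a_2=1:  p_2=1·43+14=57,  q_2=1·3+1=4
a_3=1:  p_3=1·57+43=100,  q_3=1·4+3=7
a_4=6:  p_4=6·100+57=657,  q_4=6·7+4=46
…
a_6=1:  p_6=1·757+657=1414,  q_6=1·53+46=99
a_7=3:  p_7=3·1414+757=4999,  q_7=3·99+53=350
fundamental: x₁=4999, y₁=350  (since 24990001 − 204·122500 = 1)
k=2:  x_2 = 4999·4999+204·350·350 = 49980001,  y_2 = 4999·350+350·4999 = 3499300
k=3:  x_3 = 4999·49980001+204·350·3499300 = 499700044999,  y_3 = 4999·3499300+350·49980001 = 34986001050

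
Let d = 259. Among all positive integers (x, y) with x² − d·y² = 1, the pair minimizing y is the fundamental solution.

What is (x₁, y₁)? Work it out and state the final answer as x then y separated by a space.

√259 = [16; 10,1,2,3,4,3,2,1,10,32, …], period ℓ=10 (even) → k=9
a_0=16:  p_0=16·1+0=16,  q_0=16·0+1=1
a_1=10:  p_1=10·16+1=161,  q_1=10·1+0=10
…
a_3=2:  p_3=2·177+161=515,  q_3=2·11+10=32
…
a_5=4:  p_5=4·1722+515=7403,  q_5=4·107+32=460
a_6=3:  p_6=3·7403+1722=23931,  q_6=3·460+107=1487
a_7=2:  p_7=2·23931+7403=55265,  q_7=2·1487+460=3434
a_8=1:  p_8=1·55265+23931=79196,  q_8=1·3434+1487=4921
a_9=10:  p_9=10·79196+55265=847225,  q_9=10·4921+3434=52644
fundamental: x₁=847225, y₁=52644  (since 717790200625 − 259·2771390736 = 1)

847225 52644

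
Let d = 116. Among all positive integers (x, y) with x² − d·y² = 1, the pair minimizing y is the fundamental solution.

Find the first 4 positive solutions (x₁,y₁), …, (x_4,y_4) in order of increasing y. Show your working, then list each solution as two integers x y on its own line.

9801 910
192119201 17837820
3765920568201 349656946730
73819574785756801 6853975451963640

√116 = [10; 1,3,2,1,4,1,2,3,1,20, …], period ℓ=10 (even) → k=9
a_0=10:  p_0=10·1+0=10,  q_0=10·0+1=1
a_1=1:  p_1=1·10+1=11,  q_1=1·1+0=1
a_2=3:  p_2=3·11+10=43,  q_2=3·1+1=4
a_3=2:  p_3=2·43+11=97,  q_3=2·4+1=9
a_4=1:  p_4=1·97+43=140,  q_4=1·9+4=13
a_5=4:  p_5=4·140+97=657,  q_5=4·13+9=61
…
a_8=3:  p_8=3·2251+797=7550,  q_8=3·209+74=701
a_9=1:  p_9=1·7550+2251=9801,  q_9=1·701+209=910
fundamental: x₁=9801, y₁=910  (since 96059601 − 116·828100 = 1)
n=2: (9801,910)∘(9801,910) = (9801·9801+116·910·910, 9801·910+910·9801) = (192119201,17837820)
n=3: (192119201,17837820)∘(9801,910) = (9801·192119201+116·910·17837820, 9801·17837820+910·192119201) = (3765920568201,349656946730)
n=4: (3765920568201,349656946730)∘(9801,910) = (9801·3765920568201+116·910·349656946730, 9801·349656946730+910·3765920568201) = (73819574785756801,6853975451963640)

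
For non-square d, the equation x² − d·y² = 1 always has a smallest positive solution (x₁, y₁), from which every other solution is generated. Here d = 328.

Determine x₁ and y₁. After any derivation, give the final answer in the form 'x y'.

[18; 9,36] for √328; ℓ=2 ⇒ convergent index 1
step 0: (18, 1)  from 18·(1,0) + (0,1)
step 1: (163, 9)  from 9·(18,1) + (1,0)
(x₁, y₁) = (163, 9);  163² − 328·9² = 1 ✓

163 9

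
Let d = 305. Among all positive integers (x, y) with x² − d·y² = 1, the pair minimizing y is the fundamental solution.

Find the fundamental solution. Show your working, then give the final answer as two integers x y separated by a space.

489 28

√305 → a₀=17, period (2,6,2,34); ℓ=4 even so k=3
i=0: a=17 ⇒ p=17, q=1
…
i=2: a=6 ⇒ p=227, q=13
i=3: a=2 ⇒ p=489, q=28
→ (489, 28).  Check: 489²=239121, 305·28²=239120, difference 1.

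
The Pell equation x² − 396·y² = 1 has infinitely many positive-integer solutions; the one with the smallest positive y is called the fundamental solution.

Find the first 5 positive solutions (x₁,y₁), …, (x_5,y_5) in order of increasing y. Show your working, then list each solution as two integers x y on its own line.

199 10
79201 3980
31521799 1584030
12545596801 630439960
4993116004999 250913520050

√396 = [19; 1,8,1,38, …], period ℓ=4 (even) → k=3
step 0: (19, 1)  from 19·(1,0) + (0,1)
step 1: (20, 1)  from 1·(19,1) + (1,0)
step 2: (179, 9)  from 8·(20,1) + (19,1)
step 3: (199, 10)  from 1·(179,9) + (20,1)
→ (199, 10).  Check: 199²=39601, 396·10²=39600, difference 1.
(x_2, y_2) = (199·199 + 396·10·10, 199·10 + 10·199) = (79201, 3980)
(x_3, y_3) = (199·79201 + 396·10·3980, 199·3980 + 10·79201) = (31521799, 1584030)
(x_4, y_4) = (199·31521799 + 396·10·1584030, 199·1584030 + 10·31521799) = (12545596801, 630439960)
(x_5, y_5) = (199·12545596801 + 396·10·630439960, 199·630439960 + 10·12545596801) = (4993116004999, 250913520050)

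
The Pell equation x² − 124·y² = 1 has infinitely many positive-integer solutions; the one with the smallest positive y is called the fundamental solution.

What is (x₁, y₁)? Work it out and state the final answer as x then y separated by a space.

4620799 414960

√124 → a₀=11, period (7,2,1,1,1,…,2,7,22); ℓ=16 even so k=15
step 0: (11, 1)  from 11·(1,0) + (0,1)
…
step 2: (167, 15)  from 2·(78,7) + (11,1)
…
step 4: (412, 37)  from 1·(245,22) + (167,15)
step 5: (657, 59)  from 1·(412,37) + (245,22)
…
step 11: (84875, 7622)  from 1·(67292,6043) + (17583,1579)
step 12: (152167, 13665)  from 1·(84875,7622) + (67292,6043)
step 13: (237042, 21287)  from 1·(152167,13665) + (84875,7622)
step 14: (626251, 56239)  from 2·(237042,21287) + (152167,13665)
step 15: (4620799, 414960)  from 7·(626251,56239) + (237042,21287)
fundamental: x₁=4620799, y₁=414960  (since 21351783398401 − 124·172191801600 = 1)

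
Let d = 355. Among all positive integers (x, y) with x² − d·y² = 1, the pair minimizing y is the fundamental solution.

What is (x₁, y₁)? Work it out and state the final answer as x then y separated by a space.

[18; 1,5,3,3,1,6,1,3,3,5,1,36] for √355; ℓ=12 ⇒ convergent index 11
a_0=18:  p_0=18·1+0=18,  q_0=18·0+1=1
a_1=1:  p_1=1·18+1=19,  q_1=1·1+0=1
a_2=5:  p_2=5·19+18=113,  q_2=5·1+1=6
a_3=3:  p_3=3·113+19=358,  q_3=3·6+1=19
a_4=3:  p_4=3·358+113=1187,  q_4=3·19+6=63
a_5=1:  p_5=1·1187+358=1545,  q_5=1·63+19=82
a_6=6:  p_6=6·1545+1187=10457,  q_6=6·82+63=555
a_7=1:  p_7=1·10457+1545=12002,  q_7=1·555+82=637
…
a_10=5:  p_10=5·151391+46463=803418,  q_10=5·8035+2466=42641
a_11=1:  p_11=1·803418+151391=954809,  q_11=1·42641+8035=50676
(x₁, y₁) = (954809, 50676);  954809² − 355·50676² = 1 ✓

954809 50676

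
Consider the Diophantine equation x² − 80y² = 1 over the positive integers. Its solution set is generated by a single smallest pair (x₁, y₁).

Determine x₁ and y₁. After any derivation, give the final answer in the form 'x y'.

d=80: √d = [8; 1,16] (ℓ=2, even), read p_1/q_1
k=0  a_k=8  p_k/q_k = 8/1
k=1  a_k=1  p_k/q_k = 9/1
(x₁, y₁) = (9, 1);  9² − 80·1² = 1 ✓

9 1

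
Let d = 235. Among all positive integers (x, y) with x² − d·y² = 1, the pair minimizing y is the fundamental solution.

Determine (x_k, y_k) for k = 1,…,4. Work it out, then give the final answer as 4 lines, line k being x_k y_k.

46 3
4231 276
389206 25389
35802721 2335512

√235 = [15; 3,30, …], period ℓ=2 (even) → k=1
step 0: (15, 1)  from 15·(1,0) + (0,1)
step 1: (46, 3)  from 3·(15,1) + (1,0)
fundamental: x₁=46, y₁=3  (since 2116 − 235·9 = 1)
k=2:  x_2 = 46·46+235·3·3 = 4231,  y_2 = 46·3+3·46 = 276
k=3:  x_3 = 46·4231+235·3·276 = 389206,  y_3 = 46·276+3·4231 = 25389
k=4:  x_4 = 46·389206+235·3·25389 = 35802721,  y_4 = 46·25389+3·389206 = 2335512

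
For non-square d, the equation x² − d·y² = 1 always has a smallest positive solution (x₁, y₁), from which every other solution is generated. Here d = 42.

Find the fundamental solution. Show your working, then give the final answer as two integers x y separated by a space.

13 2

[6; 2,12] for √42; ℓ=2 ⇒ convergent index 1
step 0: (6, 1)  from 6·(1,0) + (0,1)
step 1: (13, 2)  from 2·(6,1) + (1,0)
→ (13, 2).  Check: 13²=169, 42·2²=168, difference 1.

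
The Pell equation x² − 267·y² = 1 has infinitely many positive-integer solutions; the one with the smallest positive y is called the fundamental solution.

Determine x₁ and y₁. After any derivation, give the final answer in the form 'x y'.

2402 147

d=267: √d = [16; 2,1,15,1,2,32] (ℓ=6, even), read p_5/q_5
k=0  a_k=16  p_k/q_k = 16/1
k=1  a_k=2  p_k/q_k = 33/2
k=2  a_k=1  p_k/q_k = 49/3
…
k=4  a_k=1  p_k/q_k = 817/50
k=5  a_k=2  p_k/q_k = 2402/147
→ (2402, 147).  Check: 2402²=5769604, 267·147²=5769603, difference 1.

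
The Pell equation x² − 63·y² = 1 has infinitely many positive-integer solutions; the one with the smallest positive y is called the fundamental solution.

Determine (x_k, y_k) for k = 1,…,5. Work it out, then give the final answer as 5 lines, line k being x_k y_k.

8 1
127 16
2024 255
32257 4064
514088 64769

d=63: √d = [7; 1,14] (ℓ=2, even), read p_1/q_1
i=0: a=7 ⇒ p=7, q=1
i=1: a=1 ⇒ p=8, q=1
fundamental: x₁=8, y₁=1  (since 64 − 63·1 = 1)
(x_2, y_2) = (8·8 + 63·1·1, 8·1 + 1·8) = (127, 16)
(x_3, y_3) = (8·127 + 63·1·16, 8·16 + 1·127) = (2024, 255)
(x_4, y_4) = (8·2024 + 63·1·255, 8·255 + 1·2024) = (32257, 4064)
(x_5, y_5) = (8·32257 + 63·1·4064, 8·4064 + 1·32257) = (514088, 64769)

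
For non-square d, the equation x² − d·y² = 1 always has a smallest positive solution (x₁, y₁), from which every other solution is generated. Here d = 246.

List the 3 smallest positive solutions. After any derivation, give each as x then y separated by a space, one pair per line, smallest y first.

88805 5662
15772656049 1005627820
2801381440774085 178609557104538

√246 → a₀=15, period (1,2,5,1,14,1,5,2,1,30); ℓ=10 even so k=9
a_0=15:  p_0=15·1+0=15,  q_0=15·0+1=1
a_1=1:  p_1=1·15+1=16,  q_1=1·1+0=1
…
a_3=5:  p_3=5·47+16=251,  q_3=5·3+1=16
a_4=1:  p_4=1·251+47=298,  q_4=1·16+3=19
…
a_7=5:  p_7=5·4721+4423=28028,  q_7=5·301+282=1787
a_8=2:  p_8=2·28028+4721=60777,  q_8=2·1787+301=3875
a_9=1:  p_9=1·60777+28028=88805,  q_9=1·3875+1787=5662
→ (88805, 5662).  Check: 88805²=7886328025, 246·5662²=7886328024, difference 1.
n=2: (88805,5662)∘(88805,5662) = (88805·88805+246·5662·5662, 88805·5662+5662·88805) = (15772656049,1005627820)
n=3: (15772656049,1005627820)∘(88805,5662) = (88805·15772656049+246·5662·1005627820, 88805·1005627820+5662·15772656049) = (2801381440774085,178609557104538)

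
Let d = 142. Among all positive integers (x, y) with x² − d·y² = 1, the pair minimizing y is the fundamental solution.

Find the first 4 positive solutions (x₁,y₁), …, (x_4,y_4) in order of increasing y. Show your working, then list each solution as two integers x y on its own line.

143 12
40897 3432
11696399 981540
3345129217 280717008

[11; 1,10,1,22] for √142; ℓ=4 ⇒ convergent index 3
step 0: (11, 1)  from 11·(1,0) + (0,1)
…
step 2: (131, 11)  from 10·(12,1) + (11,1)
step 3: (143, 12)  from 1·(131,11) + (12,1)
→ (143, 12).  Check: 143²=20449, 142·12²=20448, difference 1.
n=2: (143,12)∘(143,12) = (143·143+142·12·12, 143·12+12·143) = (40897,3432)
n=3: (40897,3432)∘(143,12) = (143·40897+142·12·3432, 143·3432+12·40897) = (11696399,981540)
n=4: (11696399,981540)∘(143,12) = (143·11696399+142·12·981540, 143·981540+12·11696399) = (3345129217,280717008)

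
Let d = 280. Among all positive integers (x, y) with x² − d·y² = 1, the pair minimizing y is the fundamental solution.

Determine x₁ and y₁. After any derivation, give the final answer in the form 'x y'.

√280 → a₀=16, period (1,2,1,2,1,32); ℓ=6 even so k=5
i=0: a=16 ⇒ p=16, q=1
i=1: a=1 ⇒ p=17, q=1
…
i=4: a=2 ⇒ p=184, q=11
i=5: a=1 ⇒ p=251, q=15
fundamental: x₁=251, y₁=15  (since 63001 − 280·225 = 1)

251 15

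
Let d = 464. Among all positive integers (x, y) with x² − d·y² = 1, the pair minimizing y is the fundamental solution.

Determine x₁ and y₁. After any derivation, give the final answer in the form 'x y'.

9801 455

d=464: √d = [21; 1,1,5,1,1,1,5,1,1,42] (ℓ=10, even), read p_9/q_9
k=0  a_k=21  p_k/q_k = 21/1
k=1  a_k=1  p_k/q_k = 22/1
k=2  a_k=1  p_k/q_k = 43/2
…
k=4  a_k=1  p_k/q_k = 280/13
k=5  a_k=1  p_k/q_k = 517/24
k=6  a_k=1  p_k/q_k = 797/37
k=7  a_k=5  p_k/q_k = 4502/209
k=8  a_k=1  p_k/q_k = 5299/246
k=9  a_k=1  p_k/q_k = 9801/455
→ (9801, 455).  Check: 9801²=96059601, 464·455²=96059600, difference 1.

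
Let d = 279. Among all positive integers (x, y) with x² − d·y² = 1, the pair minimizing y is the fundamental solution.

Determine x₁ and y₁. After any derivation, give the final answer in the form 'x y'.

√279 = [16; 1,2,2,1,2,2,1,32, …], period ℓ=8 (even) → k=7
step 0: (16, 1)  from 16·(1,0) + (0,1)
step 1: (17, 1)  from 1·(16,1) + (1,0)
step 2: (50, 3)  from 2·(17,1) + (16,1)
step 3: (117, 7)  from 2·(50,3) + (17,1)
…
step 6: (1069, 64)  from 2·(451,27) + (167,10)
step 7: (1520, 91)  from 1·(1069,64) + (451,27)
→ (1520, 91).  Check: 1520²=2310400, 279·91²=2310399, difference 1.

1520 91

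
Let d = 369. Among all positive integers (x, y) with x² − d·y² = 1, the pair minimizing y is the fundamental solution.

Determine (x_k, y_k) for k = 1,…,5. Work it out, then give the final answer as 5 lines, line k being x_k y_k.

d=369: √d = [19; 4,1,3,2,7,4,7,2,3,1,4,38] (ℓ=12, even), read p_11/q_11
step 0: (19, 1)  from 19·(1,0) + (0,1)
…
step 2: (96, 5)  from 1·(77,4) + (19,1)
step 3: (365, 19)  from 3·(96,5) + (77,4)
step 4: (826, 43)  from 2·(365,19) + (96,5)
…
step 7: (184045, 9581)  from 7·(25414,1323) + (6147,320)
step 8: (393504, 20485)  from 2·(184045,9581) + (25414,1323)
…
step 10: (1758061, 91521)  from 1·(1364557,71036) + (393504,20485)
step 11: (8396801, 437120)  from 4·(1758061,91521) + (1364557,71036)
(x₁, y₁) = (8396801, 437120);  8396801² − 369·437120² = 1 ✓
(x_2, y_2) = (8396801·8396801 + 369·437120·437120, 8396801·437120 + 437120·8396801) = (141012534067201, 7340819306240)
(x_3, y_3) = (8396801·141012534067201 + 369·437120·7340819306240, 8396801·7340819306240 + 437120·141012534067201) = (2368108374136006451201, 123278797782910239360)
(x_4, y_4) = (8396801·2368108374136006451201 + 369·437120·123278797782910239360, 8396801·123278797782910239360 + 437120·2368108374136006451201) = (39769069528107045198367948801, 2070295065004669620717268480)
(x_5, y_5) = (8396801·39769069528107045198367948801 + 369·437120·2070295065004669620717268480, 8396801·2070295065004669620717268480 + 437120·39769069528107045198367948801) = (667865925565355162349028245713920001, 34767711344252426473018978470025600)

8396801 437120
141012534067201 7340819306240
2368108374136006451201 123278797782910239360
39769069528107045198367948801 2070295065004669620717268480
667865925565355162349028245713920001 34767711344252426473018978470025600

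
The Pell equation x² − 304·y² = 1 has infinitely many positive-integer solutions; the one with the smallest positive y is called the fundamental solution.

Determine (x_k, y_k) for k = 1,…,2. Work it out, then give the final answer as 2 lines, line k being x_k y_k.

[17; 2,3,2,1,1,1,1,1,2,3,2,34] for √304; ℓ=12 ⇒ convergent index 11
k=0  a_k=17  p_k/q_k = 17/1
…
k=4  a_k=1  p_k/q_k = 401/23
k=5  a_k=1  p_k/q_k = 680/39
k=6  a_k=1  p_k/q_k = 1081/62
k=7  a_k=1  p_k/q_k = 1761/101
k=8  a_k=1  p_k/q_k = 2842/163
k=9  a_k=2  p_k/q_k = 7445/427
k=10  a_k=3  p_k/q_k = 25177/1444
k=11  a_k=2  p_k/q_k = 57799/3315
(x₁, y₁) = (57799, 3315);  57799² − 304·3315² = 1 ✓
(x_2, y_2) = (57799·57799 + 304·3315·3315, 57799·3315 + 3315·57799) = (6681448801, 383207370)

57799 3315
6681448801 383207370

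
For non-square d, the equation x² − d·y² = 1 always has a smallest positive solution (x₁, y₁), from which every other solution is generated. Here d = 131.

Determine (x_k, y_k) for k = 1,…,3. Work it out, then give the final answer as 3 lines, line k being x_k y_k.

√131 = [11; 2,4,11,4,2,22, …], period ℓ=6 (even) → k=5
k=0  a_k=11  p_k/q_k = 11/1
…
k=4  a_k=4  p_k/q_k = 4727/413
k=5  a_k=2  p_k/q_k = 10610/927
→ (10610, 927).  Check: 10610²=112572100, 131·927²=112572099, difference 1.
(10610+927√131)^2 = 225144199 + 19670940√131
(10610+927√131)^3 = 4777559892170 + 417417345873√131

10610 927
225144199 19670940
4777559892170 417417345873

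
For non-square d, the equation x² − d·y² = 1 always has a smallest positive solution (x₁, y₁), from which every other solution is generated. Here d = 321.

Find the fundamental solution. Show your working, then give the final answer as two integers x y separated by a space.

215 12

[17; 1,10,1,34] for √321; ℓ=4 ⇒ convergent index 3
i=0: a=17 ⇒ p=17, q=1
…
i=2: a=10 ⇒ p=197, q=11
i=3: a=1 ⇒ p=215, q=12
→ (215, 12).  Check: 215²=46225, 321·12²=46224, difference 1.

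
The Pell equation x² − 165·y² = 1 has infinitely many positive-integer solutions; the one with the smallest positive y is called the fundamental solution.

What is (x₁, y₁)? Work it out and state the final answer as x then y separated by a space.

d=165: √d = [12; 1,5,2,5,1,24] (ℓ=6, even), read p_5/q_5
step 0: (12, 1)  from 12·(1,0) + (0,1)
step 1: (13, 1)  from 1·(12,1) + (1,0)
step 2: (77, 6)  from 5·(13,1) + (12,1)
…
step 4: (912, 71)  from 5·(167,13) + (77,6)
step 5: (1079, 84)  from 1·(912,71) + (167,13)
(x₁, y₁) = (1079, 84);  1079² − 165·84² = 1 ✓

1079 84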